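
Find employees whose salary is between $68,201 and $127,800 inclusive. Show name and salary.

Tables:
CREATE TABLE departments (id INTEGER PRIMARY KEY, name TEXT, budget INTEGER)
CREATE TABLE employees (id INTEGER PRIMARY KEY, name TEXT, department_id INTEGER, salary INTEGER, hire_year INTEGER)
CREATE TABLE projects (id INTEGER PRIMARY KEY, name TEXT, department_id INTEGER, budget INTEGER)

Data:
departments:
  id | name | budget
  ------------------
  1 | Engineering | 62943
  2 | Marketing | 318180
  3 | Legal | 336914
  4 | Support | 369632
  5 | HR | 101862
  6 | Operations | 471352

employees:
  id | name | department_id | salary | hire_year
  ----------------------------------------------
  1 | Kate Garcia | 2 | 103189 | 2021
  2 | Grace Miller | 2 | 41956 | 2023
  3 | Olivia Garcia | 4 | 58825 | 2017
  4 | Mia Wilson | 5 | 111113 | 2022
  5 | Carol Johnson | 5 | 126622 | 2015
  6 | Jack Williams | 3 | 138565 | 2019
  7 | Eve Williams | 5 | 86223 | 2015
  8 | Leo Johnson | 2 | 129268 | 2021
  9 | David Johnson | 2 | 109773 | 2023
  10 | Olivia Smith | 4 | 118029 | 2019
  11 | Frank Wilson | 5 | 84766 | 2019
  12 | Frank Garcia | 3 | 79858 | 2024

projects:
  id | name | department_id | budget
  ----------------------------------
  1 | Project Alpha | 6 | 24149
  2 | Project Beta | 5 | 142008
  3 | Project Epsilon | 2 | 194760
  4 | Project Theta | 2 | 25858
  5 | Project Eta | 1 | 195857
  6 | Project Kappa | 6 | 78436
SELECT name, salary FROM employees WHERE salary BETWEEN 68201 AND 127800

Execution result:
name | salary
Kate Garcia | 103189
Mia Wilson | 111113
Carol Johnson | 126622
Eve Williams | 86223
David Johnson | 109773
Olivia Smith | 118029
Frank Wilson | 84766
Frank Garcia | 79858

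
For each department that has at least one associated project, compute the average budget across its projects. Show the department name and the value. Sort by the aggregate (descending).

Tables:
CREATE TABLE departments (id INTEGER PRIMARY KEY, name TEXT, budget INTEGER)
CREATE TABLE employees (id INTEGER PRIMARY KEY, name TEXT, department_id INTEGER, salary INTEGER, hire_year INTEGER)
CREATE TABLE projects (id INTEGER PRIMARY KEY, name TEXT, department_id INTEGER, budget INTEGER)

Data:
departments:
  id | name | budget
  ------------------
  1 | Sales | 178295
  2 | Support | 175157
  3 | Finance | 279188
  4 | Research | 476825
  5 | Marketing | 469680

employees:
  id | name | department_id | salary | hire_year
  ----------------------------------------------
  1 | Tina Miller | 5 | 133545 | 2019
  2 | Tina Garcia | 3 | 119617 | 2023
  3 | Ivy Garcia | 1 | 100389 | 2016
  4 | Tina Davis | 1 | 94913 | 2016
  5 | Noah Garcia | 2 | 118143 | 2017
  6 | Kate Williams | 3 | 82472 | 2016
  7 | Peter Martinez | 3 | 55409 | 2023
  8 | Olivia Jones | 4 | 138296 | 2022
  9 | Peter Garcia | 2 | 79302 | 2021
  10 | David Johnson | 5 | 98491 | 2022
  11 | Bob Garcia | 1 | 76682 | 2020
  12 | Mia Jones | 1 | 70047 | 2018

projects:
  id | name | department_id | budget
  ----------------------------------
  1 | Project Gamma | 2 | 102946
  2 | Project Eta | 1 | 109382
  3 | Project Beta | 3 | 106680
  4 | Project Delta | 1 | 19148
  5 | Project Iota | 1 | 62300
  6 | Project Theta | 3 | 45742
SELECT p.name, AVG(c.budget) AS avg_budget FROM projects c JOIN departments p ON c.department_id = p.id GROUP BY p.id, p.name ORDER BY avg_budget DESC

Execution result:
name | avg_budget
Support | 102946.00
Finance | 76211.00
Sales | 63610.00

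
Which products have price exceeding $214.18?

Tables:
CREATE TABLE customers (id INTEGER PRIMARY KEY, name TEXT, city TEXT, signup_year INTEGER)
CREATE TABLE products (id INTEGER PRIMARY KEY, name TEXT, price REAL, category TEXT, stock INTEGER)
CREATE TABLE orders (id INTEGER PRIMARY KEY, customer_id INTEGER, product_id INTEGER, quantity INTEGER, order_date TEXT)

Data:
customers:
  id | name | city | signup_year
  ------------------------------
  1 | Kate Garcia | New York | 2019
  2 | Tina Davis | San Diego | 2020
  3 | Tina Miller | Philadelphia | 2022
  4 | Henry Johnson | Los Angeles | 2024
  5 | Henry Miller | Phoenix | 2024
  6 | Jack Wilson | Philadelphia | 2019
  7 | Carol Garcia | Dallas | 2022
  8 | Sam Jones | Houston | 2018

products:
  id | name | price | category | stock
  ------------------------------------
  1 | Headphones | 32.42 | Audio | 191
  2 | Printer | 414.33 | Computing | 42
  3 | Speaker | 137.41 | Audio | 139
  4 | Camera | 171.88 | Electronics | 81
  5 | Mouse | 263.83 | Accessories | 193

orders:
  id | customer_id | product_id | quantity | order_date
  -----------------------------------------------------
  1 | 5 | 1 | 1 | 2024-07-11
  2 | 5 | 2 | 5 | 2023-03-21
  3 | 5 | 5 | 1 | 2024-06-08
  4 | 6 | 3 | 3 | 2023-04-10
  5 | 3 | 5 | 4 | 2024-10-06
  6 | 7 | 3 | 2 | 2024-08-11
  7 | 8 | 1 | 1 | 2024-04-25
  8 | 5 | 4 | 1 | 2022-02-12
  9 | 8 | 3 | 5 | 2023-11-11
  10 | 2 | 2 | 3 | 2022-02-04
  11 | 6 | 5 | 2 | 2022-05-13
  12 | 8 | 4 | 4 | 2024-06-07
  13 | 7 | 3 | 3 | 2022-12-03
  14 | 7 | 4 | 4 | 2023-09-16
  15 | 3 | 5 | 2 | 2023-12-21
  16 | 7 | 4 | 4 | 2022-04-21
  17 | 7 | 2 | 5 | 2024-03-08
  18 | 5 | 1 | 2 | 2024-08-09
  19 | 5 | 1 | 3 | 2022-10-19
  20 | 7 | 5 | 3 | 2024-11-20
SELECT name, price FROM products WHERE price > 214.18

Execution result:
name | price
Printer | 414.33
Mouse | 263.83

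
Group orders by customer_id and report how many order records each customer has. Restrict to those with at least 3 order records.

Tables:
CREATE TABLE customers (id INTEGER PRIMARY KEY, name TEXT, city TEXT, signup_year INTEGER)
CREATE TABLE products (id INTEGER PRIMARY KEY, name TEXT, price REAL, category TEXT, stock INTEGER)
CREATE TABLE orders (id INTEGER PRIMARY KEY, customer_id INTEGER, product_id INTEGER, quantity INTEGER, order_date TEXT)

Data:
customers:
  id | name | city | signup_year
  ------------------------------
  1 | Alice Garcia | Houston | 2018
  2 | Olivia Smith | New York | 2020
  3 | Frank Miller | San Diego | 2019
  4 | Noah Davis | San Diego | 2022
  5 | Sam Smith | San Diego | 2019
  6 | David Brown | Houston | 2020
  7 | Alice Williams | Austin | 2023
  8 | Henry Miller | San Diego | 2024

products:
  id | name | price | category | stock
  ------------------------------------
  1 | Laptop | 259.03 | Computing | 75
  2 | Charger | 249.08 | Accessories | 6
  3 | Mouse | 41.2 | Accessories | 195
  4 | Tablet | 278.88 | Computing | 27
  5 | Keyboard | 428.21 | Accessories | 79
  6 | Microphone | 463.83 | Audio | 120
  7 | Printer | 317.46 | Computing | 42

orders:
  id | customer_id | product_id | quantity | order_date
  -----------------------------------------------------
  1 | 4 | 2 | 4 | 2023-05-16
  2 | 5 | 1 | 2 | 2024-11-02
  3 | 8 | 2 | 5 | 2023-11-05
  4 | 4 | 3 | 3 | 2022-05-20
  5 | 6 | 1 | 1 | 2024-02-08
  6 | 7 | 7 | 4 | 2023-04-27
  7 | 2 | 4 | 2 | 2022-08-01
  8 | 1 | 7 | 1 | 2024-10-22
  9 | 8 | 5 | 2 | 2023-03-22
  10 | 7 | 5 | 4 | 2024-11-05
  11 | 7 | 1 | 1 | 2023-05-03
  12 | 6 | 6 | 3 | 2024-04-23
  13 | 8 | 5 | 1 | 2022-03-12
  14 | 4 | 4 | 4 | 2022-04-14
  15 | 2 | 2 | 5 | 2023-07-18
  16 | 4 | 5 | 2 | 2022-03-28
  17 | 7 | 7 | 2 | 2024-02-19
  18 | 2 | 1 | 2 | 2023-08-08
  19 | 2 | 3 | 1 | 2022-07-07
SELECT customer_id, COUNT(*) AS order_count FROM orders GROUP BY customer_id HAVING COUNT(*) >= 3

Execution result:
customer_id | order_count
2 | 4
4 | 4
7 | 4
8 | 3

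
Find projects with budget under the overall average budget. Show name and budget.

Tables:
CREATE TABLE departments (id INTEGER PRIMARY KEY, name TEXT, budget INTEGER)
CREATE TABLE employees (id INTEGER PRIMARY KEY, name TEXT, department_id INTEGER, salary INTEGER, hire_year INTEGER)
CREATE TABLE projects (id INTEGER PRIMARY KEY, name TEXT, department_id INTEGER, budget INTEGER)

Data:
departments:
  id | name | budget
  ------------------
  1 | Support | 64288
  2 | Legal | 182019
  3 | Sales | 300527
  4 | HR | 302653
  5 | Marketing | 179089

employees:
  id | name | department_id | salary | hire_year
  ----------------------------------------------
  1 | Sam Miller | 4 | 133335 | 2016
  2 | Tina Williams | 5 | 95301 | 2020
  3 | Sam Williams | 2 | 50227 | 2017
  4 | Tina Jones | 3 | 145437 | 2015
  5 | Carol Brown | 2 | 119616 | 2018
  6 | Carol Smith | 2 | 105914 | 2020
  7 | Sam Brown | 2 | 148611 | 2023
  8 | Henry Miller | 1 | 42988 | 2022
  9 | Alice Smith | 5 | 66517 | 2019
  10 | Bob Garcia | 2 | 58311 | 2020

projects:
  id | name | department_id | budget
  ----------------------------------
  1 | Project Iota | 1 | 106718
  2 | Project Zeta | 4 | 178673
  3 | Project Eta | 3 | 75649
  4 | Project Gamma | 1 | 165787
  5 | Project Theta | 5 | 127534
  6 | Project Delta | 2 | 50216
SELECT name, budget FROM projects WHERE budget < (SELECT AVG(budget) FROM projects)

Execution result:
name | budget
Project Iota | 106718
Project Eta | 75649
Project Delta | 50216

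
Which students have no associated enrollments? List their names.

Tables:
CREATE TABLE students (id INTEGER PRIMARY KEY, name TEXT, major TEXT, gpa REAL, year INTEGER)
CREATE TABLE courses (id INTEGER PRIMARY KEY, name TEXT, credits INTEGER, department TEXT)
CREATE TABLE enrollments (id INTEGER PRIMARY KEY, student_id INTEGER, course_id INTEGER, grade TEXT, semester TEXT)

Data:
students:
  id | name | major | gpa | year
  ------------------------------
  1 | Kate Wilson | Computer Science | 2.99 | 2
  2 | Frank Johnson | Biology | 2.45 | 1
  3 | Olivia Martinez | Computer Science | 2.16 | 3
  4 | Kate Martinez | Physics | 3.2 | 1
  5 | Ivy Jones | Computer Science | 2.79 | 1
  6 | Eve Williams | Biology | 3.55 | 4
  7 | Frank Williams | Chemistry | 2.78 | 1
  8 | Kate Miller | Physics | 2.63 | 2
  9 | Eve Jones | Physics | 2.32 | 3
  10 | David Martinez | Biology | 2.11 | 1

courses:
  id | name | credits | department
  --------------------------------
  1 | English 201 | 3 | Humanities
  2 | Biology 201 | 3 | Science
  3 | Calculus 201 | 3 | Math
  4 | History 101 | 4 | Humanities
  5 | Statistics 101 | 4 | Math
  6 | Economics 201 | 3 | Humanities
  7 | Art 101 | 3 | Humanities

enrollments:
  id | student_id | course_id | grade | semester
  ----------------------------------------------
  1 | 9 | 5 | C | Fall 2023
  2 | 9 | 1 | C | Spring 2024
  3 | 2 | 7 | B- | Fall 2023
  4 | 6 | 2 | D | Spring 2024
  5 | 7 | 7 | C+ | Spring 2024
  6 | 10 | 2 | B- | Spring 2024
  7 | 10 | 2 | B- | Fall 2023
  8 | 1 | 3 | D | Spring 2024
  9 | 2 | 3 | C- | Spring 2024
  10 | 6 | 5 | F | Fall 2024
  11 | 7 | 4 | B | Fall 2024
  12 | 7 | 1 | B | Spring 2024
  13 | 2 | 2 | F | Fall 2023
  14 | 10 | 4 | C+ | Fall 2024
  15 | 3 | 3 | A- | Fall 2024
SELECT p.name FROM students p LEFT JOIN enrollments c ON c.student_id = p.id WHERE c.id IS NULL

Execution result:
name
Kate Martinez
Ivy Jones
Kate Miller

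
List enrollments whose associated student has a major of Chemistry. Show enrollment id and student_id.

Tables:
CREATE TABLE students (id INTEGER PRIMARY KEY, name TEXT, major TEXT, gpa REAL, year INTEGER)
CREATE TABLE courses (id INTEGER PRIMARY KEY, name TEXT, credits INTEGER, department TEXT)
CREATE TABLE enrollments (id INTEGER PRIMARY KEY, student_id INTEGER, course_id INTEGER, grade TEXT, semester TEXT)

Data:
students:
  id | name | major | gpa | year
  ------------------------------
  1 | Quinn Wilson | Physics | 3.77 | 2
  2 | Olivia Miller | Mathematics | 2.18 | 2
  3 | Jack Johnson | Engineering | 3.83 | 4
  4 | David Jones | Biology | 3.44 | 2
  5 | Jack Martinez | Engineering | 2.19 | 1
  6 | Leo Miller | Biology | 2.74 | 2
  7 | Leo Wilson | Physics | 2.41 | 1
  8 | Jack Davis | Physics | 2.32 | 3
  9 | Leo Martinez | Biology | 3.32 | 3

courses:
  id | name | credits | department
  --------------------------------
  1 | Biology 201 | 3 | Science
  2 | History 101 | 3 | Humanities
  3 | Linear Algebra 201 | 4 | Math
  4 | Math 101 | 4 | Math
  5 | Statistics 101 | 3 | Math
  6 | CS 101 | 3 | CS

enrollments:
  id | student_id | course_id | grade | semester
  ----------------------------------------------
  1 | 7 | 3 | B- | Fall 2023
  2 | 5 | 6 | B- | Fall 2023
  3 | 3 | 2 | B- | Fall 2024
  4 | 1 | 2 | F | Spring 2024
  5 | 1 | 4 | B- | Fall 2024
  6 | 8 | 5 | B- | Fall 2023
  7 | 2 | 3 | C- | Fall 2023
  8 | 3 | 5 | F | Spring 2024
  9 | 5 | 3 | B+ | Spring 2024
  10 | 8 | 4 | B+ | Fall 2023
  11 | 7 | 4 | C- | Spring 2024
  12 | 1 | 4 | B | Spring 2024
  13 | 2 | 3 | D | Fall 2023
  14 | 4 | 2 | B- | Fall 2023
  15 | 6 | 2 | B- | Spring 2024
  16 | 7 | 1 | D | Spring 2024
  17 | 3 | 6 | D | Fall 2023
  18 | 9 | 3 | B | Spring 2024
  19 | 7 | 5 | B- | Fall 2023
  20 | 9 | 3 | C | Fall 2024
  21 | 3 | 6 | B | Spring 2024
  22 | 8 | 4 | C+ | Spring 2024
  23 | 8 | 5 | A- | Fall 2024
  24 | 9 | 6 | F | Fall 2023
SELECT id, student_id FROM enrollments WHERE student_id IN (SELECT id FROM students WHERE major = 'Chemistry')

Execution result:
(no rows)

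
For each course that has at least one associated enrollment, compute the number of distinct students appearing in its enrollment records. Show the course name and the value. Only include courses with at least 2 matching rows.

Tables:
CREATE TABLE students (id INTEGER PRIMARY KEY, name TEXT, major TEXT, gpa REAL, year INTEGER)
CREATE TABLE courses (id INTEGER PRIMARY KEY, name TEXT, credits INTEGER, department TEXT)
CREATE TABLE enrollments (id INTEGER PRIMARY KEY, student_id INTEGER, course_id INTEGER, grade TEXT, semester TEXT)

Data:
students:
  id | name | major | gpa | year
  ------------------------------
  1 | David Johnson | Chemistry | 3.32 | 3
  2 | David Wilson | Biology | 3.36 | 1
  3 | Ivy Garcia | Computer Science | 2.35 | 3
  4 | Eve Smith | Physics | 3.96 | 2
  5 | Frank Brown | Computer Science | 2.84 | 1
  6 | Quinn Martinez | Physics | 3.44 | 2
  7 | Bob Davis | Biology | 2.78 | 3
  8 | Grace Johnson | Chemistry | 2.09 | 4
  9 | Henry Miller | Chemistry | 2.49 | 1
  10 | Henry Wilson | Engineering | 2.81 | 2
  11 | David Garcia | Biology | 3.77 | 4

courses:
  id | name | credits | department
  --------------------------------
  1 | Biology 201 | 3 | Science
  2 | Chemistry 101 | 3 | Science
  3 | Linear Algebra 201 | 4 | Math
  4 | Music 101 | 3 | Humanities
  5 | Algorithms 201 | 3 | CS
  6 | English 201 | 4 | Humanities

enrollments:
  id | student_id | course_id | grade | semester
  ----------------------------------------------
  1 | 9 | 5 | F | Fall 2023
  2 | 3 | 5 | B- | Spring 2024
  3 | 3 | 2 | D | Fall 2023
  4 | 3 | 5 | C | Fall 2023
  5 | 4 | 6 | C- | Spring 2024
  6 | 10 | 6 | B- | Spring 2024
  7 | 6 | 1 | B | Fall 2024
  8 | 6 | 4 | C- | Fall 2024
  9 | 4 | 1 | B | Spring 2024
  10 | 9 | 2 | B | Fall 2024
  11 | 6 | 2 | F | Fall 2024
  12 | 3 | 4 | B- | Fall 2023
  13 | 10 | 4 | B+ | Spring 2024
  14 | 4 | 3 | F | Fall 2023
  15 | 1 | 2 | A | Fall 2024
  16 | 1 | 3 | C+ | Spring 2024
SELECT p.name, COUNT(DISTINCT c.student_id) AS distinct_student_count FROM enrollments c JOIN courses p ON c.course_id = p.id GROUP BY p.id, p.name HAVING COUNT(*) >= 2

Execution result:
name | distinct_student_count
Biology 201 | 2
Chemistry 101 | 4
Linear Algebra 201 | 2
Music 101 | 3
Algorithms 201 | 2
English 201 | 2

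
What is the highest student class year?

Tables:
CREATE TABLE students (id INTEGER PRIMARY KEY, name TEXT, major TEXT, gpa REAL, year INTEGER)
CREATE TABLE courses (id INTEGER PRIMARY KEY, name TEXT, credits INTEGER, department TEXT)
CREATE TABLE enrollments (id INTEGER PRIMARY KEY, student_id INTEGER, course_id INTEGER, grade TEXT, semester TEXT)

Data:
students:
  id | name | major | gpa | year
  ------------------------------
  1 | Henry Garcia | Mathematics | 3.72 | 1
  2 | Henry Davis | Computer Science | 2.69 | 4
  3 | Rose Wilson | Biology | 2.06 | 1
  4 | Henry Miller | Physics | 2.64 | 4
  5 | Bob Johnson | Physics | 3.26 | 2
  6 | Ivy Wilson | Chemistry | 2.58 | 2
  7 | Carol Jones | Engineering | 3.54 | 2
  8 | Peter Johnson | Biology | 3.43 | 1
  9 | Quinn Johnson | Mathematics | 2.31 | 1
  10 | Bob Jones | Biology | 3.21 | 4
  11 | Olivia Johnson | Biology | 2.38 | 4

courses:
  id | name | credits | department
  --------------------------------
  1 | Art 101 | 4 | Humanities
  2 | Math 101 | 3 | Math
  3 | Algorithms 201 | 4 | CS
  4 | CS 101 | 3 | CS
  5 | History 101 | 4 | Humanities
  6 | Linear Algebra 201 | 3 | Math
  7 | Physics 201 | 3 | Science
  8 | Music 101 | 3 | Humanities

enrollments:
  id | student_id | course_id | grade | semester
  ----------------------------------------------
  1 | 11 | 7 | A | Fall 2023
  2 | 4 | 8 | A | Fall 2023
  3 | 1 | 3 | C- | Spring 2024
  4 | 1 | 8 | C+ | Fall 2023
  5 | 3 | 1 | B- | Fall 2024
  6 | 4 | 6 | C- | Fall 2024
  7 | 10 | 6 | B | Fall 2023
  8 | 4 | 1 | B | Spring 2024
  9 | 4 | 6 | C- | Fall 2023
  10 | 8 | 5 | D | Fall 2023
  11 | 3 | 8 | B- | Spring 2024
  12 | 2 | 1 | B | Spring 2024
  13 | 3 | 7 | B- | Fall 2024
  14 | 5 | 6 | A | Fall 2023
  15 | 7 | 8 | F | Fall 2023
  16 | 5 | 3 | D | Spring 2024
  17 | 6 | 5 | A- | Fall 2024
SELECT MAX(year) FROM students

Execution result:
4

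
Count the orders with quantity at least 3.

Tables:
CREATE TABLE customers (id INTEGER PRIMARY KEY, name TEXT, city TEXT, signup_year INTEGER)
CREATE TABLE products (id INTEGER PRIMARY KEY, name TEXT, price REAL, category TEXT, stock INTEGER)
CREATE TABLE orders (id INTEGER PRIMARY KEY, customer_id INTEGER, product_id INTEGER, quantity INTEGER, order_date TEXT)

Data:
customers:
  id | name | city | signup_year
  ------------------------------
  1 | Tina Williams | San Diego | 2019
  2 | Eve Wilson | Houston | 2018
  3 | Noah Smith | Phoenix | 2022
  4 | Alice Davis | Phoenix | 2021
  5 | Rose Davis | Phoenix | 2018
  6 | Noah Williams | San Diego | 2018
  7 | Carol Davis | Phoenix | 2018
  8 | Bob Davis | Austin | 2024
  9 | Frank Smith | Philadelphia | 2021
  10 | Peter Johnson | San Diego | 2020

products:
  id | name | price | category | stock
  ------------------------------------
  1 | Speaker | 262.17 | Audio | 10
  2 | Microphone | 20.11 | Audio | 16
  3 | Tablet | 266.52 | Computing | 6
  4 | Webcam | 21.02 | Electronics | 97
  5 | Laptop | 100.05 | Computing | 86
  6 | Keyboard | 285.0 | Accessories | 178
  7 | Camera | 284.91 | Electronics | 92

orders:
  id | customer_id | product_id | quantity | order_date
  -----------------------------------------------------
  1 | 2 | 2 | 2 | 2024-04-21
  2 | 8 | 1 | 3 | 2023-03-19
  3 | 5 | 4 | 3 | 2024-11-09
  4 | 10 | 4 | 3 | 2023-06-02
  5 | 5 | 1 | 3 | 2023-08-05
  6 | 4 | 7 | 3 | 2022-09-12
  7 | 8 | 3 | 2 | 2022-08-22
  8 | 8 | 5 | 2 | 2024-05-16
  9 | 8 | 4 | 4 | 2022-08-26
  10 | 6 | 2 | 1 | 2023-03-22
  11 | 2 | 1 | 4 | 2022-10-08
SELECT COUNT(*) FROM orders WHERE quantity >= 3

Execution result:
7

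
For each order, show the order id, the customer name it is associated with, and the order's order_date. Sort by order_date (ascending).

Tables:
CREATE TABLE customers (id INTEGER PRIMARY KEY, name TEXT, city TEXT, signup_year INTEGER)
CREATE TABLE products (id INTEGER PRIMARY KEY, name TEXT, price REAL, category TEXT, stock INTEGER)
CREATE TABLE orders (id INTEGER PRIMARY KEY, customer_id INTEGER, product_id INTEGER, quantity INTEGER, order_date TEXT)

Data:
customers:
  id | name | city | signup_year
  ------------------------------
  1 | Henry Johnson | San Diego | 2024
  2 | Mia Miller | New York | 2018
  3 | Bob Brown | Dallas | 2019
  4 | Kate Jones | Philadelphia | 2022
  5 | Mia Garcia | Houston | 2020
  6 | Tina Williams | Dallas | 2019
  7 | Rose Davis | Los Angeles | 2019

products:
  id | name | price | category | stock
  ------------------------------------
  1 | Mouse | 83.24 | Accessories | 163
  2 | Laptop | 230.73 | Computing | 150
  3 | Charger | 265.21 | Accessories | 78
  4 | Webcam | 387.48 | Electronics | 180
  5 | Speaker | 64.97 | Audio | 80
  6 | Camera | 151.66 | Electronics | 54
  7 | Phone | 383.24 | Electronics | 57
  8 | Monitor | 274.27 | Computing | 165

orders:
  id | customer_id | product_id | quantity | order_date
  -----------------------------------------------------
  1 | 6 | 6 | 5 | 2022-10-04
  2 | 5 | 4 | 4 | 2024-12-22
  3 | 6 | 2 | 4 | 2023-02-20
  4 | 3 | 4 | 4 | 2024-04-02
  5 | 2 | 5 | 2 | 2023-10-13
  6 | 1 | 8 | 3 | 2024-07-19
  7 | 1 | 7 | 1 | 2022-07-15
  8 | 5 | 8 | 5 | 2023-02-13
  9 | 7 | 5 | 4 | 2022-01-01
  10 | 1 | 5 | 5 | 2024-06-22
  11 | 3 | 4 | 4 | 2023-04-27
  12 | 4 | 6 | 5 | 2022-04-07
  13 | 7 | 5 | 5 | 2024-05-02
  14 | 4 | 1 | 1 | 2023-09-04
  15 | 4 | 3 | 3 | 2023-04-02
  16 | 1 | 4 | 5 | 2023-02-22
SELECT c.id, p.name AS customer, c.order_date FROM orders c JOIN customers p ON c.customer_id = p.id ORDER BY c.order_date ASC

Execution result:
id | customer | order_date
9 | Rose Davis | 2022-01-01
12 | Kate Jones | 2022-04-07
7 | Henry Johnson | 2022-07-15
1 | Tina Williams | 2022-10-04
8 | Mia Garcia | 2023-02-13
3 | Tina Williams | 2023-02-20
16 | Henry Johnson | 2023-02-22
15 | Kate Jones | 2023-04-02
11 | Bob Brown | 2023-04-27
14 | Kate Jones | 2023-09-04
5 | Mia Miller | 2023-10-13
4 | Bob Brown | 2024-04-02
13 | Rose Davis | 2024-05-02
10 | Henry Johnson | 2024-06-22
6 | Henry Johnson | 2024-07-19
2 | Mia Garcia | 2024-12-22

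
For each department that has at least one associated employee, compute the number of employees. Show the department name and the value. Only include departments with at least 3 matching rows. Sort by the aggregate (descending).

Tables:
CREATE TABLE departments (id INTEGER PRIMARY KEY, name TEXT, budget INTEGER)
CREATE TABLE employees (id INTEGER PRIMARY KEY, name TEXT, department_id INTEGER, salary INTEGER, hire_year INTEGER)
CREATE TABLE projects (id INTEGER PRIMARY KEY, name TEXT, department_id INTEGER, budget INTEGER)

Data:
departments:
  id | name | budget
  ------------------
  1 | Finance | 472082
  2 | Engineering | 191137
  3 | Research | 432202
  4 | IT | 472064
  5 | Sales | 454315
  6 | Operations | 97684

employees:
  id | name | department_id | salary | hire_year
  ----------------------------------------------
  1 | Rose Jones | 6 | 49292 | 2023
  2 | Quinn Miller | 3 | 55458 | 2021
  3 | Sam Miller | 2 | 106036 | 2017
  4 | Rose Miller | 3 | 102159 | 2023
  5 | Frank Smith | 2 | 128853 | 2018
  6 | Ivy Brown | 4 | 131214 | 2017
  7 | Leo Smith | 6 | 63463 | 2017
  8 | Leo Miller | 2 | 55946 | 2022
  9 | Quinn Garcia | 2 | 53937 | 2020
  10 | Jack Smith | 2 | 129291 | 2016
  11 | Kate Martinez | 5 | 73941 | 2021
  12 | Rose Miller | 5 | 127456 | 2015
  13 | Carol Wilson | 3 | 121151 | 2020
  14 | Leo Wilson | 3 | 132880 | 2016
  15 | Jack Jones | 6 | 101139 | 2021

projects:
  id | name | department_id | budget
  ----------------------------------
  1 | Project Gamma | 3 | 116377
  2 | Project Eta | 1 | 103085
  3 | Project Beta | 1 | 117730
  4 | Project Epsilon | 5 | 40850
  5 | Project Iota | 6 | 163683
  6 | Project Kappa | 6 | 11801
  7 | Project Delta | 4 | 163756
SELECT p.name, COUNT(*) AS n FROM employees c JOIN departments p ON c.department_id = p.id GROUP BY p.id, p.name HAVING COUNT(*) >= 3 ORDER BY n DESC

Execution result:
name | n
Engineering | 5
Research | 4
Operations | 3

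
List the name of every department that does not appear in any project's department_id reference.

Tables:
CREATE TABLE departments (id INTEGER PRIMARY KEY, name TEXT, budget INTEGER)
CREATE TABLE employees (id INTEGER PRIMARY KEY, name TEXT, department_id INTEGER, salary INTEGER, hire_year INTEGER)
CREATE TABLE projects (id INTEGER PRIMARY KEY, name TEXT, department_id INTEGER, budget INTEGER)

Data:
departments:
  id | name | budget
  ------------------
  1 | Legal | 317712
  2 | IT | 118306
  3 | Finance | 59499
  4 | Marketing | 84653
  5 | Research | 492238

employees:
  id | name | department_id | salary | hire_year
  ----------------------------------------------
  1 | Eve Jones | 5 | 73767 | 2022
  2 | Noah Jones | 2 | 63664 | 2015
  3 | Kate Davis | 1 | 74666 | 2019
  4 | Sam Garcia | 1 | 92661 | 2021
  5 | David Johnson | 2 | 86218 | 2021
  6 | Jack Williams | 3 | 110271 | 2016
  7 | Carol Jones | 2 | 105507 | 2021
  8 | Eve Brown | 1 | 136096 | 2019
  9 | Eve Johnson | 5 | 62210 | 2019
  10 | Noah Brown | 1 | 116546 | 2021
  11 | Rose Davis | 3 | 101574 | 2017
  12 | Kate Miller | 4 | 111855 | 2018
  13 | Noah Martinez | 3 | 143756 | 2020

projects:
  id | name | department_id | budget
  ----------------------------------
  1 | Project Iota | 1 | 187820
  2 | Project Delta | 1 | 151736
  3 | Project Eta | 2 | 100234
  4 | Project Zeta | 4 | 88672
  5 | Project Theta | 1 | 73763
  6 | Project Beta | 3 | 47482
SELECT p.name FROM departments p LEFT JOIN projects c ON c.department_id = p.id WHERE c.id IS NULL

Execution result:
Research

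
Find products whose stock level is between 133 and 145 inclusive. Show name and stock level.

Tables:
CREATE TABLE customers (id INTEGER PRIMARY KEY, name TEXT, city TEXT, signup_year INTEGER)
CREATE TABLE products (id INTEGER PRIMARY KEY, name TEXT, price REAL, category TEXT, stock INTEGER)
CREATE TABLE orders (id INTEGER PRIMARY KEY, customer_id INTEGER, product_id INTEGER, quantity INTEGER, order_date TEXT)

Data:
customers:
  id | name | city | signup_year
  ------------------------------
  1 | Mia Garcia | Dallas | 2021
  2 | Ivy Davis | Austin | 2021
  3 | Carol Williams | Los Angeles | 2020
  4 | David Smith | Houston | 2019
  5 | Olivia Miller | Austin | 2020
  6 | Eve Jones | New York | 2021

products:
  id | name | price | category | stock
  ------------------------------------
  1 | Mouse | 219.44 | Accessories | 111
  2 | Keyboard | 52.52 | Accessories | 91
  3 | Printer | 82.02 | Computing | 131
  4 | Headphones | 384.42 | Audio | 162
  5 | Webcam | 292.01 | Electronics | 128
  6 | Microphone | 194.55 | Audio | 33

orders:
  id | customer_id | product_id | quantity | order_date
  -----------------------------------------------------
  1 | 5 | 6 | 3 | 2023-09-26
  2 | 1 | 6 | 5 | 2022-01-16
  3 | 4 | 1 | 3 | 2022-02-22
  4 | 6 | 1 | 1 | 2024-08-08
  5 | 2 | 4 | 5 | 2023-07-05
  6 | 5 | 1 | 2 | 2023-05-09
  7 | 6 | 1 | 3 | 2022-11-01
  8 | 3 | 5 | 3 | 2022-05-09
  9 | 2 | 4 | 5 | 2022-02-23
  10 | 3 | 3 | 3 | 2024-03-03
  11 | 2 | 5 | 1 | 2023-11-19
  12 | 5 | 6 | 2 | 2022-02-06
SELECT name, stock FROM products WHERE stock BETWEEN 133 AND 145

Execution result:
(no rows)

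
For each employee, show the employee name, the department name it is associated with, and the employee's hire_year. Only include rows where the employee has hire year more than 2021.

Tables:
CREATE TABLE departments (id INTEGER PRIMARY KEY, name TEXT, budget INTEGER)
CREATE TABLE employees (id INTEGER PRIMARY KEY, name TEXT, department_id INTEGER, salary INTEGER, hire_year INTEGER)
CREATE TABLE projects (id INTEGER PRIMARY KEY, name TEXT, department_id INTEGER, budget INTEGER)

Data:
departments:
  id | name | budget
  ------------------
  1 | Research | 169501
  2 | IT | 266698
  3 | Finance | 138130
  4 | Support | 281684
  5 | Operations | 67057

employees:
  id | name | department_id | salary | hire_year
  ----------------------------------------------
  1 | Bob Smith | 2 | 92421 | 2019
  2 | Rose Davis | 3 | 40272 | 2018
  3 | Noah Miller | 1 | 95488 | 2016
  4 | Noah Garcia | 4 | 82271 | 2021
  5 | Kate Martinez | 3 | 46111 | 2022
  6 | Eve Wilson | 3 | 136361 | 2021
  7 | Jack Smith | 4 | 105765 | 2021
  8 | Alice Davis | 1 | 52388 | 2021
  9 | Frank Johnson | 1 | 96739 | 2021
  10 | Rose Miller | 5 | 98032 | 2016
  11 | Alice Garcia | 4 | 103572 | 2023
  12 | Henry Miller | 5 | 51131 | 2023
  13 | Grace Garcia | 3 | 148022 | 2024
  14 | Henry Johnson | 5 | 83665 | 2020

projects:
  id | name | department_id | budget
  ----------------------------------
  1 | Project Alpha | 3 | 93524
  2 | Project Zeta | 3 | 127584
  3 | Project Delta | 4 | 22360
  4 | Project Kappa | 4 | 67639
SELECT c.name, p.name AS department, c.hire_year FROM employees c JOIN departments p ON c.department_id = p.id WHERE c.hire_year > 2021

Execution result:
name | department | hire_year
Kate Martinez | Finance | 2022
Alice Garcia | Support | 2023
Henry Miller | Operations | 2023
Grace Garcia | Finance | 2024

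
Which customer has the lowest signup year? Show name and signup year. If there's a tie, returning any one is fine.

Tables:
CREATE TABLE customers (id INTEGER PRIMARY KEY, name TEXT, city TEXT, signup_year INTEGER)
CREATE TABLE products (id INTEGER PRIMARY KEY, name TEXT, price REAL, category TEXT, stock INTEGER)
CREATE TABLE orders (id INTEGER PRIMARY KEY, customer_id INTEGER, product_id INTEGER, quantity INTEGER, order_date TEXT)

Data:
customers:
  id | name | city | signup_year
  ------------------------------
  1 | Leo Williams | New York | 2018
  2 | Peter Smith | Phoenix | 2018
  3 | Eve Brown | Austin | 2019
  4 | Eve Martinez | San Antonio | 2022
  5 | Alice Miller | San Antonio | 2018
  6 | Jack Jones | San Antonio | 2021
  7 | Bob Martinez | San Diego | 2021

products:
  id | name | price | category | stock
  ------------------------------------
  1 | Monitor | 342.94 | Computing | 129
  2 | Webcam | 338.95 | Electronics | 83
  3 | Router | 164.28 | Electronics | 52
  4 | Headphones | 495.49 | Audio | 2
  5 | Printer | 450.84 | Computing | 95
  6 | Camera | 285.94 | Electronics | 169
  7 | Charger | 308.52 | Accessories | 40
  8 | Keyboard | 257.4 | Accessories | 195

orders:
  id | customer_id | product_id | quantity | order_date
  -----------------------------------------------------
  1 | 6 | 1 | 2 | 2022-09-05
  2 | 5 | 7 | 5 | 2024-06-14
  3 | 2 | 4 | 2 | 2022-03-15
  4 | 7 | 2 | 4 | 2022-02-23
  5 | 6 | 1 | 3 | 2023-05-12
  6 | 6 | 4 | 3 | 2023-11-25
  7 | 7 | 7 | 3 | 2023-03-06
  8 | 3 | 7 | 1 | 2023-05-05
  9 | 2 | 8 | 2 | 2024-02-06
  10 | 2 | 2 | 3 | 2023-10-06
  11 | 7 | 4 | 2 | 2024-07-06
SELECT name, signup_year FROM customers ORDER BY signup_year ASC LIMIT 1

Execution result:
name | signup_year
Leo Williams | 2018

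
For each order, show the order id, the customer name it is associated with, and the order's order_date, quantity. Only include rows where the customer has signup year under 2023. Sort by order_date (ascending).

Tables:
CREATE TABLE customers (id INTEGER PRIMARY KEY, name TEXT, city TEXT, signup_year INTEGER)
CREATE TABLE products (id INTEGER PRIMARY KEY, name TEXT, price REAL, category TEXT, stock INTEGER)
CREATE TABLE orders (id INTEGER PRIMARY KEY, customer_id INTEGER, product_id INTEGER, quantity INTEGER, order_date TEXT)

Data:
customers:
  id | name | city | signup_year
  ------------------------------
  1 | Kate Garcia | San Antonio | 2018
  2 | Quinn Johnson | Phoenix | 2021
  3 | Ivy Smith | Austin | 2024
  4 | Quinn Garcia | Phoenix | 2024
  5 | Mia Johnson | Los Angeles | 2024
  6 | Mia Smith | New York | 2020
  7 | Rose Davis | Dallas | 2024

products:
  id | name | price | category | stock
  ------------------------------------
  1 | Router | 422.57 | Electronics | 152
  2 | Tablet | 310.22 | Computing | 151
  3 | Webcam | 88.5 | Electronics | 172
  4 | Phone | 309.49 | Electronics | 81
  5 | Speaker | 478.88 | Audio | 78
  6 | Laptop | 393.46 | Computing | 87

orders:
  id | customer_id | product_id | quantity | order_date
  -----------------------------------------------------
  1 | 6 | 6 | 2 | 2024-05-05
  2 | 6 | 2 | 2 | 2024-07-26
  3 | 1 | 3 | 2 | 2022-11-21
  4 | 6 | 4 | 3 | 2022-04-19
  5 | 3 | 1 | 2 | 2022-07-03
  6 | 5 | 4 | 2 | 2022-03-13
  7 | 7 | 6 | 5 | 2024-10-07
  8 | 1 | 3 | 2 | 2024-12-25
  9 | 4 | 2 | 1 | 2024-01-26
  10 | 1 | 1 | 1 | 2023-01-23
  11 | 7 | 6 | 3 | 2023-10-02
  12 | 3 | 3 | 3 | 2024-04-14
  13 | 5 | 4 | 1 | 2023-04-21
SELECT c.id, p.name AS customer, c.order_date, c.quantity FROM orders c JOIN customers p ON c.customer_id = p.id WHERE p.signup_year < 2023 ORDER BY c.order_date ASC

Execution result:
id | customer | order_date | quantity
4 | Mia Smith | 2022-04-19 | 3
3 | Kate Garcia | 2022-11-21 | 2
10 | Kate Garcia | 2023-01-23 | 1
1 | Mia Smith | 2024-05-05 | 2
2 | Mia Smith | 2024-07-26 | 2
8 | Kate Garcia | 2024-12-25 | 2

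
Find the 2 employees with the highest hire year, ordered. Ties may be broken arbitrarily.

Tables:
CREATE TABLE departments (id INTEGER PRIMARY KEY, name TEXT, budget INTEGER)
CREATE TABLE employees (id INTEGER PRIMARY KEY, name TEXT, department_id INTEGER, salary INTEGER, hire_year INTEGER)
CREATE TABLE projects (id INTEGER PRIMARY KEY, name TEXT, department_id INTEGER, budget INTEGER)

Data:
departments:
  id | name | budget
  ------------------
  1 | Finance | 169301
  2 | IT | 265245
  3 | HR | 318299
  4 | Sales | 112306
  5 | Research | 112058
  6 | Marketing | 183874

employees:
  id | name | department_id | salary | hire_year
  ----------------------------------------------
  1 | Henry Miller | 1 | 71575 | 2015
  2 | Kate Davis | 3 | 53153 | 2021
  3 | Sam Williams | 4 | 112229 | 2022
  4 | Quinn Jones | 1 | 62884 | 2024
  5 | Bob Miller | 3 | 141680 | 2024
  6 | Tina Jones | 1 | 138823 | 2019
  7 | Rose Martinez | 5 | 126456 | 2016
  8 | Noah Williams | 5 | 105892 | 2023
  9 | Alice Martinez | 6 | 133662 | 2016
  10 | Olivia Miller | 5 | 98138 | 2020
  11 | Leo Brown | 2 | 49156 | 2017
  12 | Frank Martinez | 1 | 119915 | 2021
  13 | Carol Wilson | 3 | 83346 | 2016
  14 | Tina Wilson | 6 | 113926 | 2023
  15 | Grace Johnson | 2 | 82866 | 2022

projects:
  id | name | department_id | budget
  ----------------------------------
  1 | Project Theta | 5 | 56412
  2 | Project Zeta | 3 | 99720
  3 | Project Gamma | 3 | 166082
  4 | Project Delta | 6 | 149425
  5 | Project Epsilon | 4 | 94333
SELECT name, hire_year FROM employees ORDER BY hire_year DESC LIMIT 2

Execution result:
name | hire_year
Quinn Jones | 2024
Bob Miller | 2024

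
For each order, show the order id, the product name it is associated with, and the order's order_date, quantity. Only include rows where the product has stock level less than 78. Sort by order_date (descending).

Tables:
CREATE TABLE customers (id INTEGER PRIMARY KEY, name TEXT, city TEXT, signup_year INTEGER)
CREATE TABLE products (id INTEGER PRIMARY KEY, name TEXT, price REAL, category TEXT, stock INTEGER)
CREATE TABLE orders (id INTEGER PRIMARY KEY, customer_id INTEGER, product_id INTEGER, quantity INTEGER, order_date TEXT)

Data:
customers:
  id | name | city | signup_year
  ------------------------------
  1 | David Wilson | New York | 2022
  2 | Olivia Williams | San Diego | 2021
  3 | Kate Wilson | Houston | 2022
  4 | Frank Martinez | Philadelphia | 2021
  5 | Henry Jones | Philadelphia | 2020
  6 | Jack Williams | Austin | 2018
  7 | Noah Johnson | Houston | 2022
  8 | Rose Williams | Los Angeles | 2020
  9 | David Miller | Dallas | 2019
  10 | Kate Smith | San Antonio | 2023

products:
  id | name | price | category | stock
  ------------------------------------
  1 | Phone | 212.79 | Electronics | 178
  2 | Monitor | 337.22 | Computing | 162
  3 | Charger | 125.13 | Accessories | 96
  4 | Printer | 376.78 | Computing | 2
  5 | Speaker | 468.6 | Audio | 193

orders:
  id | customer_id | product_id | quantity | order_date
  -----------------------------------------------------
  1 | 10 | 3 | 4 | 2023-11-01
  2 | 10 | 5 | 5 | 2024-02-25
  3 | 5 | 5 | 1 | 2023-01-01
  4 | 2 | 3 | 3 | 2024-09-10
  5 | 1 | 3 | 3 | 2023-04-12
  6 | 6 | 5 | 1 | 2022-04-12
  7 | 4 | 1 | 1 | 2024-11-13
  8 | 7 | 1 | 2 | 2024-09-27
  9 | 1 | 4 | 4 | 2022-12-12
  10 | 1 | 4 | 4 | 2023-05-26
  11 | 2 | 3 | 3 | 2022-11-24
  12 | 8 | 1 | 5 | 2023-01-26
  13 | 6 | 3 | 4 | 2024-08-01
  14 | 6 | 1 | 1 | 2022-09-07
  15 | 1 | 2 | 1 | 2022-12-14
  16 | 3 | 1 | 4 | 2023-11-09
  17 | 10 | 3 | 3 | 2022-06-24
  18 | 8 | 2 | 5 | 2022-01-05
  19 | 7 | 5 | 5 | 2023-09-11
SELECT c.id, p.name AS product, c.order_date, c.quantity FROM orders c JOIN products p ON c.product_id = p.id WHERE p.stock < 78 ORDER BY c.order_date DESC

Execution result:
id | product | order_date | quantity
10 | Printer | 2023-05-26 | 4
9 | Printer | 2022-12-12 | 4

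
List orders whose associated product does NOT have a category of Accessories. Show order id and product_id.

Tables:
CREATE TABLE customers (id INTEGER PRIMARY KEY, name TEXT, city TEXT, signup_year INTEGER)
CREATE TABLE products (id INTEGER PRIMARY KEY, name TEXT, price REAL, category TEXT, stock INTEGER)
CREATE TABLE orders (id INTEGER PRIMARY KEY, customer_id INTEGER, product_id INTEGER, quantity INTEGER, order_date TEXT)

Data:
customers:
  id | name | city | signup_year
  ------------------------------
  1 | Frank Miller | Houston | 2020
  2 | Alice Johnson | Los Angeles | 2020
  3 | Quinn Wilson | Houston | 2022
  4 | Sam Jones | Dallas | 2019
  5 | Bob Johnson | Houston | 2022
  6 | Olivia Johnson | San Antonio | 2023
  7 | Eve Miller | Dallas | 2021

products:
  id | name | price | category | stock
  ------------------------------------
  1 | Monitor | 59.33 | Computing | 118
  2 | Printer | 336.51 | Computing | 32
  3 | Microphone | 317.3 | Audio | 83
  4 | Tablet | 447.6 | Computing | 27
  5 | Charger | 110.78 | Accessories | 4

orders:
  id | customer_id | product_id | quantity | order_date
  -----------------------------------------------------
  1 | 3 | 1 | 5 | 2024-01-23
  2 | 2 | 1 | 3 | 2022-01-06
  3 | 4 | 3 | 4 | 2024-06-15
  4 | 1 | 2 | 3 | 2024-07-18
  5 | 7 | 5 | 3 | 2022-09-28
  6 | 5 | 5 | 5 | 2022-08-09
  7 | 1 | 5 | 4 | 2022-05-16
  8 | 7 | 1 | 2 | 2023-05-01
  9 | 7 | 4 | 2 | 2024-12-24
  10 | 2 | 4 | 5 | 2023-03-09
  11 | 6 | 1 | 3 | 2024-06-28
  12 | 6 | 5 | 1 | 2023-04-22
SELECT id, product_id FROM orders WHERE product_id NOT IN (SELECT id FROM products WHERE category = 'Accessories')

Execution result:
id | product_id
1 | 1
2 | 1
3 | 3
4 | 2
8 | 1
9 | 4
10 | 4
11 | 1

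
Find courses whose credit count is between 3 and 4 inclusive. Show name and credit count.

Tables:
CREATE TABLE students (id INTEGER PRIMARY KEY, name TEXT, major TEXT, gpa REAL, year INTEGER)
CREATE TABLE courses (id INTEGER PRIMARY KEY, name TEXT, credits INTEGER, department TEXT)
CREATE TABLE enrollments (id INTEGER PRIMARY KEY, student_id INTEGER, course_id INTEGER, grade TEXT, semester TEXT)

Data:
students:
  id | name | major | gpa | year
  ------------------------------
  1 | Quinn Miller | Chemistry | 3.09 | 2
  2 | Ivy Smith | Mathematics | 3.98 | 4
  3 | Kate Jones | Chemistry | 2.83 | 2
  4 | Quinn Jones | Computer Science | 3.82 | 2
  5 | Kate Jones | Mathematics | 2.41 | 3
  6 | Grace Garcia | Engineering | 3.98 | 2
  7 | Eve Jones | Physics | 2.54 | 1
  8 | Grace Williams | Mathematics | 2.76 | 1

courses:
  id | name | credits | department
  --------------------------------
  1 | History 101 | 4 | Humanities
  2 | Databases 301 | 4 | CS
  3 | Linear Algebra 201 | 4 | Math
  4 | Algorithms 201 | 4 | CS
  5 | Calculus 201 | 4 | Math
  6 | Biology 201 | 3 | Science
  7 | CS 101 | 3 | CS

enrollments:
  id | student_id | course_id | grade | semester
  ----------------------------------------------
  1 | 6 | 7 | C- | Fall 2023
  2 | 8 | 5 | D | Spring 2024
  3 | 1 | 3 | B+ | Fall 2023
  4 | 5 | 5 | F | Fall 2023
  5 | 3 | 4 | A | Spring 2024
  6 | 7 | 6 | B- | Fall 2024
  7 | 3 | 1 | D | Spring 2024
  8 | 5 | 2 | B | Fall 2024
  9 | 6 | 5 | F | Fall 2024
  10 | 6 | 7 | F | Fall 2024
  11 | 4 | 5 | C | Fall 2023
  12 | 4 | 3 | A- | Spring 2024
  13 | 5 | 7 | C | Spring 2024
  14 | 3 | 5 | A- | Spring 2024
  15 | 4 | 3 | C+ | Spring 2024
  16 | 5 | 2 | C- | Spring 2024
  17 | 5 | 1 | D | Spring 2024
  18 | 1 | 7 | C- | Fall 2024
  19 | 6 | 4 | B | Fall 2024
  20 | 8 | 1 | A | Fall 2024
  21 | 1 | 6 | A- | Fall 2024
SELECT name, credits FROM courses WHERE credits BETWEEN 3 AND 4

Execution result:
name | credits
History 101 | 4
Databases 301 | 4
Linear Algebra 201 | 4
Algorithms 201 | 4
Calculus 201 | 4
Biology 201 | 3
CS 101 | 3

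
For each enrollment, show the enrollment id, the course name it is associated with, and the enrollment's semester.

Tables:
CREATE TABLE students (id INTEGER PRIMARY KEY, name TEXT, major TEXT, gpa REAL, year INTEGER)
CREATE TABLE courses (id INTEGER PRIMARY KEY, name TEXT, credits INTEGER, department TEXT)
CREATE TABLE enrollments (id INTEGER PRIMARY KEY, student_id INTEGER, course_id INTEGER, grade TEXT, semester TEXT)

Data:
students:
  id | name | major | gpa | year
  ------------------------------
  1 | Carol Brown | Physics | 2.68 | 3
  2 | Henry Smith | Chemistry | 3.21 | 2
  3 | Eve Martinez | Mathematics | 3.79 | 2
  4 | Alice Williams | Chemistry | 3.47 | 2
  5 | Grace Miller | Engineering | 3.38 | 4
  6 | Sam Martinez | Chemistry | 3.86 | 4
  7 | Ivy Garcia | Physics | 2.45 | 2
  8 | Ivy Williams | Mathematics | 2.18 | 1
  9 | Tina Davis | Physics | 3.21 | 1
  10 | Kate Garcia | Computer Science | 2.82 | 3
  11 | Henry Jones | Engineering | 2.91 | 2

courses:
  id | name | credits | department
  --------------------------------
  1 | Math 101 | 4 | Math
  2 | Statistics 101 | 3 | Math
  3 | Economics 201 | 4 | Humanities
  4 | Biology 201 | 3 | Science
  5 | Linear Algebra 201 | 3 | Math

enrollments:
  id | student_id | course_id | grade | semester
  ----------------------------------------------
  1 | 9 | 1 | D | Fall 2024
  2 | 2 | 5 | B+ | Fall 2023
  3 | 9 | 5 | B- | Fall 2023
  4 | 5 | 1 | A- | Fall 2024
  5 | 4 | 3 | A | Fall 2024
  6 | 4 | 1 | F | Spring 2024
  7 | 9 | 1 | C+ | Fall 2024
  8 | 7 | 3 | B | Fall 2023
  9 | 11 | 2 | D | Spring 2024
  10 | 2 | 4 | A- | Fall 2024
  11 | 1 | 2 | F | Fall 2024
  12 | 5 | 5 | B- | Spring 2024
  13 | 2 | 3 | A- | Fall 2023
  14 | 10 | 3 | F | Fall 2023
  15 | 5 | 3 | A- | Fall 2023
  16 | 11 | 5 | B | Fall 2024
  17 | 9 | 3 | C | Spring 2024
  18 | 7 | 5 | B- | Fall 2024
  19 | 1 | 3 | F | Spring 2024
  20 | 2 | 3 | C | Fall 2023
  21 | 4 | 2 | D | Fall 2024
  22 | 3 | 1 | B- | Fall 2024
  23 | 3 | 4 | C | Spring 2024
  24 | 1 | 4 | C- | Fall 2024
SELECT c.id, p.name AS course, c.semester FROM enrollments c JOIN courses p ON c.course_id = p.id

Execution result:
id | course | semester
1 | Math 101 | Fall 2024
2 | Linear Algebra 201 | Fall 2023
3 | Linear Algebra 201 | Fall 2023
4 | Math 101 | Fall 2024
5 | Economics 201 | Fall 2024
6 | Math 101 | Spring 2024
7 | Math 101 | Fall 2024
8 | Economics 201 | Fall 2023
9 | Statistics 101 | Spring 2024
10 | Biology 201 | Fall 2024
11 | Statistics 101 | Fall 2024
12 | Linear Algebra 201 | Spring 2024
13 | Economics 201 | Fall 2023
14 | Economics 201 | Fall 2023
15 | Economics 201 | Fall 2023
16 | Linear Algebra 201 | Fall 2024
17 | Economics 201 | Spring 2024
18 | Linear Algebra 201 | Fall 2024
19 | Economics 201 | Spring 2024
20 | Economics 201 | Fall 2023
21 | Statistics 101 | Fall 2024
22 | Math 101 | Fall 2024
23 | Biology 201 | Spring 2024
24 | Biology 201 | Fall 2024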